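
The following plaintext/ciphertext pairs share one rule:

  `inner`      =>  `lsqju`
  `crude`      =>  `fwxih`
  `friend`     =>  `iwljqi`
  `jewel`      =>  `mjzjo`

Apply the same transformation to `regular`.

ujjzofu

Shifts by position in inner: pos 0: i→l (+3), pos 1: n→s (+5), pos 2: n→q (+3), pos 3: e→j (+5) — repeating every 2. It's a Vigenère-style cipher with numeric key [3,5]: position i shifts by key[i mod 2].
Applying it to regular: r+3=u, e+5=j, g+3=j, u+5=z, l+3=o, a+5=f, r+3=u.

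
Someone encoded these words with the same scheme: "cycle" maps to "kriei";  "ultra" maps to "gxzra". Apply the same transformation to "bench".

The output letters match the input read backwards, each shifted +6: cycle reversed is elcyc. Read the word backwards and shift each letter +6.
For bench: reverse → hcneb; then shift: h+6=n, c+6=i, n+6=t, e+6=k, b+6=h.

nitkh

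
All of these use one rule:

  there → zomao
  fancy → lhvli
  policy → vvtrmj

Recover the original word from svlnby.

In there: t→z is +6, h→o is +7, e→m is +8, r→a is +9 — the shift increases by 1 each position. Letter i (0-indexed) is shifted by i+6, so successive shifts are 6, 7, 8, ….
Undoing it on svlnby: s−6=m, v−7=o, l−8=d, n−9=e, b−10=r, y−11=n.

modern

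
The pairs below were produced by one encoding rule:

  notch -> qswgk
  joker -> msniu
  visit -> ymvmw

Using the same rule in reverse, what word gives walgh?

The shifts repeat in a cycle of length 2: positions 0,1,… shift by +3, +4, then the pattern repeats.
Decoding walgh: w−3=t, a−4=w, l−3=i, g−4=c, h−3=e.

twice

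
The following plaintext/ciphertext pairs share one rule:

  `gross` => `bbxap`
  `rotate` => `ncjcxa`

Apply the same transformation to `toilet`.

cnurxc

Read the word backwards and shift each letter +9.
For toilet: reverse → teliot; then shift: t+9=c, e+9=n, l+9=u, i+9=r, o+9=x, t+9=c.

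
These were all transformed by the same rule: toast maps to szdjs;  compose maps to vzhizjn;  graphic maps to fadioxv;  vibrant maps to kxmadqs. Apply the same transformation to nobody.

qzmzel

t(19)→s(18) and o(14)→z(25) fit y≡9x+3 (mod 26); the inverse of 9 mod 26 is 3. This is an affine cipher: with a=0,…,z=25, each position x becomes (9x+3) mod 26.
Applying it to nobody: n(13)→9·13+3≡16=q; o(14)→9·14+3≡25=z; b(1)→9·1+3≡12=m; o(14)→9·14+3≡25=z; d(3)→9·3+3≡4=e; y(24)→9·24+3≡11=l (all mod 26).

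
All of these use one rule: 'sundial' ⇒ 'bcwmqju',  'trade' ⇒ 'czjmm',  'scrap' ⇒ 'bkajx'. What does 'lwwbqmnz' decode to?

Shifts by position in sundial: pos 0: s→b (+9), pos 1: u→c (+8), pos 2: n→w (+9), pos 3: d→m (+9), pos 4: i→q (+8), pos 5: a→j (+9) — repeating every 3. A repeating key of period 3 is used — shifts +9, +8, +9 over and over.
Decoding lwwbqmnz: l−9=c, w−8=o, w−9=n, b−9=s, q−8=i, m−9=d, n−9=e, z−8=r.

consider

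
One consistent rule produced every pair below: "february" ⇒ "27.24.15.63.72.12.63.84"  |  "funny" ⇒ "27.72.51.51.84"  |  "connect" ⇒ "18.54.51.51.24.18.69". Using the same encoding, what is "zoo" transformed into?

With a=1..z=26, the number is 3·pos + 9.
For zoo: z=26→87, o=15→54, o=15→54.

87.54.54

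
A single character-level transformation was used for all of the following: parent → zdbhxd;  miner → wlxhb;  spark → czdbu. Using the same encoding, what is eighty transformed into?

hlqrdi

The shift depends on letter class: consonant p→z is +10, but vowel a→d is +3. Two shifts are in play — +3 for a/e/i/o/u, +10 for every other letter.
Applying it to eighty: e(vowel)+3=h, i(vowel)+3=l, g(cons)+10=q, h(cons)+10=r, t(cons)+10=d, y(cons)+10=i.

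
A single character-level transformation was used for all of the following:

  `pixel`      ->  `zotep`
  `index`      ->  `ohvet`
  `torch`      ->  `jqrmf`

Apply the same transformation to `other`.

p(15)→z(25) and i(8)→o(14) fit y≡9x+20 (mod 26); the inverse of 9 mod 26 is 3. This is an affine cipher: with a=0,…,z=25, each position x becomes (9x+20) mod 26.
For other: o(14)→9·14+20≡16=q; t(19)→9·19+20≡9=j; h(7)→9·7+20≡5=f; e(4)→9·4+20≡4=e; r(17)→9·17+20≡17=r (all mod 26).

qjfer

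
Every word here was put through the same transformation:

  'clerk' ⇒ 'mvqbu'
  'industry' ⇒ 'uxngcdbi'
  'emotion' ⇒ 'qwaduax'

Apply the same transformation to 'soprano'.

The shift depends on letter class: consonant c→m is +10, but vowel e→q is +12. Vowels shift forward by 12 and consonants shift forward by 10.
Applying it to soprano: s(cons)+10=c, o(vowel)+12=a, p(cons)+10=z, r(cons)+10=b, a(vowel)+12=m, n(cons)+10=x, o(vowel)+12=a.

cazbmxa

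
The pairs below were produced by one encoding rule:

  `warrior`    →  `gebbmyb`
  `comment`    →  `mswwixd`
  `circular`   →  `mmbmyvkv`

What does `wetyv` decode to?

Shifts by position in warrior: pos 0: w→g (+10), pos 1: a→e (+4), pos 2: r→b (+10), pos 3: r→b (+10), pos 4: i→m (+4), pos 5: o→y (+10) — repeating every 3. A repeating key of period 3 is used — shifts +10, +4, +10 over and over.
Undoing it on wetyv: w−10=m, e−4=a, t−10=j, y−10=o, v−4=r.

major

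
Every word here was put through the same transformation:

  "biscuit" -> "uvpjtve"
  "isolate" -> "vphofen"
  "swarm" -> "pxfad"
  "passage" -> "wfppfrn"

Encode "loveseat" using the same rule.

ohinpnfe

b(1)→u(20) and i(8)→v(21) fit y≡15x+5 (mod 26); the inverse of 15 mod 26 is 7. Each letter's alphabet position (a=0..z=25) is mapped through 15·x+5 mod 26 — an affine cipher.
On loveseat: l(11)→15·11+5≡14=o; o(14)→15·14+5≡7=h; v(21)→15·21+5≡8=i; e(4)→15·4+5≡13=n; s(18)→15·18+5≡15=p; e(4)→15·4+5≡13=n; a(0)→15·0+5≡5=f; t(19)→15·19+5≡4=e (all mod 26).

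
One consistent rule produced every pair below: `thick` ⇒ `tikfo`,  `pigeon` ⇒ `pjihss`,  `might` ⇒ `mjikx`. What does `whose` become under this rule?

wiqvi

In thick: t→t is +0, h→i is +1, i→k is +2, c→f is +3 — the shift increases by 1 each position. Each letter shifts forward by its position index (0, 1, 2, …) — the shift grows by one for each successive letter.
On whose: w+0=w, h+1=i, o+2=q, s+3=v, e+4=i.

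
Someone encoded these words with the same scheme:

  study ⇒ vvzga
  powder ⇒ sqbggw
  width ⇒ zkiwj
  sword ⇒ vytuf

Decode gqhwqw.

Shifts by position in study: pos 0: s→v (+3), pos 1: t→v (+2), pos 2: u→z (+5), pos 3: d→g (+3), pos 4: y→a (+2) — repeating every 3. A repeating key of period 3 is used — shifts +3, +2, +5 over and over.
Decoding gqhwqw: g−3=d, q−2=o, h−5=c, w−3=t, q−2=o, w−5=r.

doctor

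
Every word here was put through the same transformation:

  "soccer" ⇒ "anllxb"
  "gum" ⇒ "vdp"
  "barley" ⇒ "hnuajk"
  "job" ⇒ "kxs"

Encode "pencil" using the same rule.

Two steps: reverse the string, then apply a Caesar shift of +9.
On pencil: reverse → licnep; then shift: l+9=u, i+9=r, c+9=l, n+9=w, e+9=n, p+9=y.

urlwny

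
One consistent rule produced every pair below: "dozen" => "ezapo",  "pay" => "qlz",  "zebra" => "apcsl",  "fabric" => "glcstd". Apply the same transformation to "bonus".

czoft

The shift depends on letter class: consonant d→e is +1, but vowel o→z is +11. Two shifts are in play — +11 for a/e/i/o/u, +1 for every other letter.
On bonus: b(cons)+1=c, o(vowel)+11=z, n(cons)+1=o, u(vowel)+11=f, s(cons)+1=t.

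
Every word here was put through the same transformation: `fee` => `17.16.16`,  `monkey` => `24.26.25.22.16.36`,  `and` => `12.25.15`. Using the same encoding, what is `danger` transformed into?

Each letter is replaced by its alphabet position (a=1..z=26) + 11.
Applying it to danger: d=4→15, a=1→12, n=14→25, g=7→18, e=5→16, r=18→29.

15.12.25.18.16.29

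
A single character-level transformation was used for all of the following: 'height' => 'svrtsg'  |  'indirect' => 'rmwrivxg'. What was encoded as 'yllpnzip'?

bookmark

Each pair mirrors across the alphabet (h↔s, e↔v, i↔r): positions sum to 25. Letters are reflected about the middle of the alphabet (position → 25−position): Atbash.
Undoing it on yllpnzip: y↔b, l↔o, l↔o, p↔k, n↔m, z↔a, i↔r, p↔k.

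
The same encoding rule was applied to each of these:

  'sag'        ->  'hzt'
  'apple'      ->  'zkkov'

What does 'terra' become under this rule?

gviiz

This is the alphabet-reversal cipher (Atbash): a becomes z, b becomes y, etc.
Applying it to terra: t↔g, e↔v, r↔i, r↔i, a↔z.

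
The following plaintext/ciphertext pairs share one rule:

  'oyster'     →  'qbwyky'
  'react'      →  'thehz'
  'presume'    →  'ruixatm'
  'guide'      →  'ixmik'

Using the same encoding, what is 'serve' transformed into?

In oyster: o→q is +2, y→b is +3, s→w is +4, t→y is +5 — the shift increases by 1 each position. The shift increases by 1 at each position, starting from +2: 2, 3, 4, ….
Applying it to serve: s+2=u, e+3=h, r+4=v, v+5=a, e+6=k.

uhvak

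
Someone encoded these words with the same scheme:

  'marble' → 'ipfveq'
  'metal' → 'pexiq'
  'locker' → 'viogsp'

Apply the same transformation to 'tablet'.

xipfex

The output letters match the input read backwards, each shifted +4: marble reversed is elbram. Read the word backwards and shift each letter +4.
On tablet: reverse → telbat; then shift: t+4=x, e+4=i, l+4=p, b+4=f, a+4=e, t+4=x.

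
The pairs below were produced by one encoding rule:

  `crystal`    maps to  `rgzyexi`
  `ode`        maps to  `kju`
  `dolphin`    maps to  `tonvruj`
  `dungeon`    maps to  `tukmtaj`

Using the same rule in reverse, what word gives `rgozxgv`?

partial

The output letters match the input read backwards, each shifted +6: crystal reversed is latsyrc. Read the word backwards and shift each letter +6.
Undoing it on rgozxgv: shift back: r−6=l, g−6=a, o−6=i, z−6=t, x−6=r, g−6=a, v−6=p → laitrap; then reverse → partial.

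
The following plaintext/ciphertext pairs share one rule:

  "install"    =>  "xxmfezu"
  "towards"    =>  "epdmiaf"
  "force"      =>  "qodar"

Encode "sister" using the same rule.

dqfeue

The output letters match the input read backwards, each shifted +12: install reversed is llatsni. Read the word backwards and shift each letter +12.
Applying it to sister: reverse → retsis; then shift: r+12=d, e+12=q, t+12=f, s+12=e, i+12=u, s+12=e.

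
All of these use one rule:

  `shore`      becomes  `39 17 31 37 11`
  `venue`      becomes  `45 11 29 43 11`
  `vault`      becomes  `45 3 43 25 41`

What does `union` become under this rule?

43 29 19 31 29

s(#19)→39 and h(#8)→17: differences scale by 2, so n = 2·pos + 1. With a=1..z=26, the number is 2·pos + 1.
On union: u=21→43, n=14→29, i=9→19, o=15→31, n=14→29.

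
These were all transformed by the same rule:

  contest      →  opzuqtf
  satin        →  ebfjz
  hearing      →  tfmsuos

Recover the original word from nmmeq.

Shifts by position in contest: pos 0: c→o (+12), pos 1: o→p (+1), pos 2: n→z (+12), pos 3: t→u (+1) — repeating every 2. A repeating key of period 2 is used — shifts +12, +1 over and over.
Reversing it on nmmeq: n−12=b, m−1=l, m−12=a, e−1=d, q−12=e.

blade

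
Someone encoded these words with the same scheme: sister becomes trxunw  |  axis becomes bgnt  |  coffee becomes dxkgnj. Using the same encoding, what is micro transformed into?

Shifts by position in sister: pos 0: s→t (+1), pos 1: i→r (+9), pos 2: s→x (+5), pos 3: t→u (+1), pos 4: e→n (+9), pos 5: r→w (+5) — repeating every 3. It's a Vigenère-style cipher with numeric key [1,9,5]: position i shifts by key[i mod 3].
Applying it to micro: m+1=n, i+9=r, c+5=h, r+1=s, o+9=x.

nrhsx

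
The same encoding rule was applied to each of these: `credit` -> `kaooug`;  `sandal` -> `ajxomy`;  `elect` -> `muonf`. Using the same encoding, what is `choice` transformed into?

kqytor

In credit: c→k is +8, r→a is +9, e→o is +10, d→o is +11 — the shift increases by 1 each position. Each letter shifts forward by (position + 8), i.e. 8, 9, 10, … — the shift grows by one for each successive letter.
For choice: c+8=k, h+9=q, o+10=y, i+11=t, c+12=o, e+13=r.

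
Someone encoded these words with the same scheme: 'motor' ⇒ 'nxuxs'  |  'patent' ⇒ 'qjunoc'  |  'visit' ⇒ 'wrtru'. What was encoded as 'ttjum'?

Shifts by position in motor: pos 0: m→n (+1), pos 1: o→x (+9), pos 2: t→u (+1), pos 3: o→x (+9) — repeating every 2. The shifts repeat in a cycle of length 2: positions 0,1,… shift by +1, +9, then the pattern repeats.
Decoding ttjum: t−1=s, t−9=k, j−1=i, u−9=l, m−1=l.

skill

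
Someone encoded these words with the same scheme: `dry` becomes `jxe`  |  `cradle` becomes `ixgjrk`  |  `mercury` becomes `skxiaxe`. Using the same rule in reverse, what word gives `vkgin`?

Compare letters: d→j is +6, r→x is +6, y→e is +6 — a constant shift. It's a constant shift of +6 (ROT6).
Decoding vkgin: v−6=p, k−6=e, g−6=a, i−6=c, n−6=h.

peach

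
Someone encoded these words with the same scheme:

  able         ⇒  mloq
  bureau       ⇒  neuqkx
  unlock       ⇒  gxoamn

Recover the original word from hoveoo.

vessel

A repeating key of period 3 is used — shifts +12, +10, +3 over and over.
Reversing it on hoveoo: h−12=v, o−10=e, v−3=s, e−12=s, o−10=e, o−3=l.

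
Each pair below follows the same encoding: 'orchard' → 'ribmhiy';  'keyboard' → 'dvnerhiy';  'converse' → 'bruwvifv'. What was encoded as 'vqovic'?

expert

o(14)→r(17) and r(17)→i(8) fit y≡23x+7 (mod 26); the inverse of 23 mod 26 is 17. Treating letters as 0–25, the rule is x ↦ 23x + 7 (mod 26).
Reversing it on vqovic: v(21)→17·(21−7)≡4=e; q(16)→17·(16−7)≡23=x; o(14)→17·(14−7)≡15=p; v(21)→17·(21−7)≡4=e; i(8)→17·(8−7)≡17=r; c(2)→17·(2−7)≡19=t (all mod 26).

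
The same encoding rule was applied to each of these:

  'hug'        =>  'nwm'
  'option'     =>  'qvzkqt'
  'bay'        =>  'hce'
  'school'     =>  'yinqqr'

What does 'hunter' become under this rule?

Two shifts are in play — +2 for a/e/i/o/u, +6 for every other letter.
For hunter: h(cons)+6=n, u(vowel)+2=w, n(cons)+6=t, t(cons)+6=z, e(vowel)+2=g, r(cons)+6=x.

nwtzgx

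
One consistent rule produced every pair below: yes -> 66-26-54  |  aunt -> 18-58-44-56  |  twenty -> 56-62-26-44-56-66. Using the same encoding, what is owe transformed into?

y(#25)→66 and e(#5)→26: differences scale by 2, so n = 2·pos + 16. Each letter becomes 2×(its alphabet position, a=1..z=26) + 16.
For owe: o=15→46, w=23→62, e=5→26.

46-62-26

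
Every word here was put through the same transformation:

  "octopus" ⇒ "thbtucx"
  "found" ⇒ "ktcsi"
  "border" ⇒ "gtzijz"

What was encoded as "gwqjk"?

Shifts by position in octopus: pos 0: o→t (+5), pos 1: c→h (+5), pos 2: t→b (+8), pos 3: o→t (+5), pos 4: p→u (+5), pos 5: u→c (+8) — repeating every 3. A repeating key of period 3 is used — shifts +5, +5, +8 over and over.
Reversing it on gwqjk: g−5=b, w−5=r, q−8=i, j−5=e, k−5=f.

brief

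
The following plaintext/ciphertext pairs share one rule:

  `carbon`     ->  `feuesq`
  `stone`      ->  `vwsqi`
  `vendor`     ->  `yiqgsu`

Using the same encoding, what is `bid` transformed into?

emg

The shift depends on letter class: consonant c→f is +3, but vowel a→e is +4. Vowels shift forward by 4 and consonants shift forward by 3.
On bid: b(cons)+3=e, i(vowel)+4=m, d(cons)+3=g.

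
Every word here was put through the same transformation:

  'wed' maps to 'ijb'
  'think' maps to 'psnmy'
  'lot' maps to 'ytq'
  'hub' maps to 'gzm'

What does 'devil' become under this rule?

The output letters match the input read backwards, each shifted +5: wed reversed is dew. The word is reversed, then every letter is shifted forward by 5.
On devil: reverse → lived; then shift: l+5=q, i+5=n, v+5=a, e+5=j, d+5=i.

qnaji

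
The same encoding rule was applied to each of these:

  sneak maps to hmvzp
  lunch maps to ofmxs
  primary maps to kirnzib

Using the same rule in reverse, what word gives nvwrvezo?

medieval

Each pair mirrors across the alphabet (s↔h, n↔m, e↔v): positions sum to 25. This is the alphabet-reversal cipher (Atbash): a becomes z, b becomes y, etc.
Decoding nvwrvezo: n↔m, v↔e, w↔d, r↔i, v↔e, e↔v, z↔a, o↔l.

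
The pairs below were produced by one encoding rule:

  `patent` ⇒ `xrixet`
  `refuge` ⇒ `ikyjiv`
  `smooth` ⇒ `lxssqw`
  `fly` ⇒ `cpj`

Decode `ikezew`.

The output letters match the input read backwards, each shifted +4: patent reversed is tnetap. Read the word backwards and shift each letter +4.
Undoing it on ikezew: shift back: i−4=e, k−4=g, e−4=a, z−4=v, e−4=a, w−4=s → egavas; then reverse → savage.

savage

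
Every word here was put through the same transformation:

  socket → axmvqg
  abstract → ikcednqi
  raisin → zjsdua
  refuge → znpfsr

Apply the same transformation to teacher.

bnkntrf

In socket: s→a is +8, o→x is +9, c→m is +10, k→v is +11 — the shift increases by 1 each position. Letter i (0-indexed) is shifted by i+8, so successive shifts are 8, 9, 10, ….
On teacher: t+8=b, e+9=n, a+10=k, c+11=n, h+12=t, e+13=r, r+14=f.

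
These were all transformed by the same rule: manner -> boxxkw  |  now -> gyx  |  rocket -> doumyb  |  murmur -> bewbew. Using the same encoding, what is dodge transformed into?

The word is reversed, then every letter is shifted forward by 10.
For dodge: reverse → egdod; then shift: e+10=o, g+10=q, d+10=n, o+10=y, d+10=n.

oqnyn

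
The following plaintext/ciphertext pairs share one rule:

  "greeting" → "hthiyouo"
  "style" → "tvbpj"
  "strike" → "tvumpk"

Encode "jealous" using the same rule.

kgdptaz

Each letter shifts forward by (position + 1), i.e. 1, 2, 3, … — the shift grows by one for each successive letter.
For jealous: j+1=k, e+2=g, a+3=d, l+4=p, o+5=t, u+6=a, s+7=z.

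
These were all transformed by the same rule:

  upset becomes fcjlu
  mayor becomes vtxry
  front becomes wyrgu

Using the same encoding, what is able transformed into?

tekl

This is an affine cipher: with a=0,…,z=25, each position x becomes (11x+19) mod 26.
On able: a(0)→11·0+19≡19=t; b(1)→11·1+19≡4=e; l(11)→11·11+19≡10=k; e(4)→11·4+19≡11=l (all mod 26).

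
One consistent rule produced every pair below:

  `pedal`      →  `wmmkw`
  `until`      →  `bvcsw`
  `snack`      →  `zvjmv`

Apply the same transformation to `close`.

Each letter shifts forward by (position + 7), i.e. 7, 8, 9, … — the shift grows by one for each successive letter.
For close: c+7=j, l+8=t, o+9=x, s+10=c, e+11=p.

jtxcp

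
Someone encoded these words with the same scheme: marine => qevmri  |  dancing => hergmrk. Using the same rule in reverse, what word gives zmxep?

Compare letters: m→q is +4, a→e is +4, r→v is +4 — a constant shift. It's a constant shift of +4 (ROT4).
Decoding zmxep: z−4=v, m−4=i, x−4=t, e−4=a, p−4=l.

vital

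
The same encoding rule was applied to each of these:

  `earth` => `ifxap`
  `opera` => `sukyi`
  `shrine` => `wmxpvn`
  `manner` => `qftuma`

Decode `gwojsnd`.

cricket

In earth: e→i is +4, a→f is +5, r→x is +6, t→a is +7 — the shift increases by 1 each position. The shift increases by 1 at each position, starting from +4: 4, 5, 6, ….
Decoding gwojsnd: g−4=c, w−5=r, o−6=i, j−7=c, s−8=k, n−9=e, d−10=t.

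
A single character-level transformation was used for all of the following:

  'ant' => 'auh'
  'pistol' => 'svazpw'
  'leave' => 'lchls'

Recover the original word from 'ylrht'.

maker

The output letters match the input read backwards, each shifted +7: ant reversed is tna. Two steps: reverse the string, then apply a Caesar shift of +7.
Undoing it on ylrht: shift back: y−7=r, l−7=e, r−7=k, h−7=a, t−7=m → rekam; then reverse → maker.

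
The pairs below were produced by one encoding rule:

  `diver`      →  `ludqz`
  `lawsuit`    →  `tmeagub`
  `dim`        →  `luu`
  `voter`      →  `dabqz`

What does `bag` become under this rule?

The shift depends on letter class: consonant d→l is +8, but vowel i→u is +12. The rule splits by letter class: vowels +12, consonants +8.
On bag: b(cons)+8=j, a(vowel)+12=m, g(cons)+8=o.

jmo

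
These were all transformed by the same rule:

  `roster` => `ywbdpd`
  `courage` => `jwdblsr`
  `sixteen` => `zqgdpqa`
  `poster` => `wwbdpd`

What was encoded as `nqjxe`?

In roster: r→y is +7, o→w is +8, s→b is +9, t→d is +10 — the shift increases by 1 each position. The shift increases by 1 at each position, starting from +7: 7, 8, 9, ….
Reversing it on nqjxe: n−7=g, q−8=i, j−9=a, x−10=n, e−11=t.

giant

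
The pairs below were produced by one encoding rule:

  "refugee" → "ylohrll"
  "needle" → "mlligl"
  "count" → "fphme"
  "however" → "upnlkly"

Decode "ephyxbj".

tourism

r(17)→y(24) and e(4)→l(11) fit y≡3x+25 (mod 26); the inverse of 3 mod 26 is 9. This is an affine cipher: with a=0,…,z=25, each position x becomes (3x+25) mod 26.
Undoing it on ephyxbj: e(4)→9·(4−25)≡19=t; p(15)→9·(15−25)≡14=o; h(7)→9·(7−25)≡20=u; y(24)→9·(24−25)≡17=r; x(23)→9·(23−25)≡8=i; b(1)→9·(1−25)≡18=s; j(9)→9·(9−25)≡12=m (all mod 26).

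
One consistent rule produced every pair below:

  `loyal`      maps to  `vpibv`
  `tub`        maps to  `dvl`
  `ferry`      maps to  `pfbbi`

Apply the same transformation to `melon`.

The shift depends on letter class: consonant l→v is +10, but vowel o→p is +1. The rule splits by letter class: vowels +1, consonants +10.
For melon: m(cons)+10=w, e(vowel)+1=f, l(cons)+10=v, o(vowel)+1=p, n(cons)+10=x.

wfvpx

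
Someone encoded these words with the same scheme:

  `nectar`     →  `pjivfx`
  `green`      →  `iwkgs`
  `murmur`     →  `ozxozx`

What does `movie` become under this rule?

Shifts by position in nectar: pos 0: n→p (+2), pos 1: e→j (+5), pos 2: c→i (+6), pos 3: t→v (+2), pos 4: a→f (+5), pos 5: r→x (+6) — repeating every 3. The shifts repeat in a cycle of length 3: positions 0,1,… shift by +2, +5, +6, then the pattern repeats.
For movie: m+2=o, o+5=t, v+6=b, i+2=k, e+5=j.

otbkj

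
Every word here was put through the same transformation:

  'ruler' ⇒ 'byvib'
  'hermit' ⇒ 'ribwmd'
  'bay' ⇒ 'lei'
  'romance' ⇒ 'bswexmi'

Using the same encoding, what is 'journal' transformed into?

tsybxev

The shift depends on letter class: consonant r→b is +10, but vowel u→y is +4. Two shifts are in play — +4 for a/e/i/o/u, +10 for every other letter.
Applying it to journal: j(cons)+10=t, o(vowel)+4=s, u(vowel)+4=y, r(cons)+10=b, n(cons)+10=x, a(vowel)+4=e, l(cons)+10=v.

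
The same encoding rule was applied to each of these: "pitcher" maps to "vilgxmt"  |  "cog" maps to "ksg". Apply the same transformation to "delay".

cepih

Two steps: reverse the string, then apply a Caesar shift of +4.
For delay: reverse → yaled; then shift: y+4=c, a+4=e, l+4=p, e+4=i, d+4=h.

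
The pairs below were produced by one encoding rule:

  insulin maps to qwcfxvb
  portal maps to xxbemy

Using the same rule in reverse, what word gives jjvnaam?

balcony

In insulin: i→q is +8, n→w is +9, s→c is +10, u→f is +11 — the shift increases by 1 each position. The shift increases by 1 at each position, starting from +8: 8, 9, 10, ….
Undoing it on jjvnaam: j−8=b, j−9=a, v−10=l, n−11=c, a−12=o, a−13=n, m−14=y.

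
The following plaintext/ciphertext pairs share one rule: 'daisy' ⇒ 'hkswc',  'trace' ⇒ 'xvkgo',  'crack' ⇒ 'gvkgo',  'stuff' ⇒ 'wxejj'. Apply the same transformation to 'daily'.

hkspc

The shift depends on letter class: consonant d→h is +4, but vowel a→k is +10. Two shifts are in play — +10 for a/e/i/o/u, +4 for every other letter.
On daily: d(cons)+4=h, a(vowel)+10=k, i(vowel)+10=s, l(cons)+4=p, y(cons)+4=c.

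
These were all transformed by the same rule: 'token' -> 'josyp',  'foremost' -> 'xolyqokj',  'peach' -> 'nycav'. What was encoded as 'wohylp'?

govern

t(19)→j(9) and o(14)→o(14) fit y≡25x+2 (mod 26); the inverse of 25 mod 26 is 25. Treating letters as 0–25, the rule is x ↦ 25x + 2 (mod 26).
Undoing it on wohylp: w(22)→25·(22−2)≡6=g; o(14)→25·(14−2)≡14=o; h(7)→25·(7−2)≡21=v; y(24)→25·(24−2)≡4=e; l(11)→25·(11−2)≡17=r; p(15)→25·(15−2)≡13=n (all mod 26).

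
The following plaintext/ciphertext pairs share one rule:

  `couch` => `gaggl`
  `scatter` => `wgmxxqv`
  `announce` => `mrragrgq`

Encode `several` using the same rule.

Two shifts are in play — +12 for a/e/i/o/u, +4 for every other letter.
On several: s(cons)+4=w, e(vowel)+12=q, v(cons)+4=z, e(vowel)+12=q, r(cons)+4=v, a(vowel)+12=m, l(cons)+4=p.

wqzqvmp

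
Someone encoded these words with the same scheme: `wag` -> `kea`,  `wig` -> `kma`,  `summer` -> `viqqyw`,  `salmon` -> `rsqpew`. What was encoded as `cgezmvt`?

The output letters match the input read backwards, each shifted +4: wag reversed is gaw. Two steps: reverse the string, then apply a Caesar shift of +4.
Undoing it on cgezmvt: shift back: c−4=y, g−4=c, e−4=a, z−4=v, m−4=i, v−4=r, t−4=p → ycavirp; then reverse → privacy.

privacy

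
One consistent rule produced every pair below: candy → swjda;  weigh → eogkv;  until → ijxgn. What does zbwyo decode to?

frame

Treating letters as 0–25, the rule is x ↦ 11x + 22 (mod 26).
Reversing it on zbwyo: z(25)→19·(25−22)≡5=f; b(1)→19·(1−22)≡17=r; w(22)→19·(22−22)≡0=a; y(24)→19·(24−22)≡12=m; o(14)→19·(14−22)≡4=e (all mod 26).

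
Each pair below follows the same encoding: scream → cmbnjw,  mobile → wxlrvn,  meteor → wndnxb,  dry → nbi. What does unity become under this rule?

dxrdi

The shift depends on letter class: consonant s→c is +10, but vowel e→n is +9. Two shifts are in play — +9 for a/e/i/o/u, +10 for every other letter.
Applying it to unity: u(vowel)+9=d, n(cons)+10=x, i(vowel)+9=r, t(cons)+10=d, y(cons)+10=i.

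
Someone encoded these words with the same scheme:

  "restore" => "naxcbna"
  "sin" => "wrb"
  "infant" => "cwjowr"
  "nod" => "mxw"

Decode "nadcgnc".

texture

The word is reversed, then every letter is shifted forward by 9.
Decoding nadcgnc: shift back: n−9=e, a−9=r, d−9=u, c−9=t, g−9=x, n−9=e, c−9=t → erutxet; then reverse → texture.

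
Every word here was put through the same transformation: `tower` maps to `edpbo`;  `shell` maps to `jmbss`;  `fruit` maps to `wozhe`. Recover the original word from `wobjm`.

t(19)→e(4) and o(14)→d(3) fit y≡21x+21 (mod 26); the inverse of 21 mod 26 is 5. Treating letters as 0–25, the rule is x ↦ 21x + 21 (mod 26).
Decoding wobjm: w(22)→5·(22−21)≡5=f; o(14)→5·(14−21)≡17=r; b(1)→5·(1−21)≡4=e; j(9)→5·(9−21)≡18=s; m(12)→5·(12−21)≡7=h (all mod 26).

fresh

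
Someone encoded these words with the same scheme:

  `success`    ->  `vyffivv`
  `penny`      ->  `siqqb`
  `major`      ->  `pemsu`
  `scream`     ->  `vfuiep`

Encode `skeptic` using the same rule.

vniswmf

Vowels shift forward by 4 and consonants shift forward by 3.
For skeptic: s(cons)+3=v, k(cons)+3=n, e(vowel)+4=i, p(cons)+3=s, t(cons)+3=w, i(vowel)+4=m, c(cons)+3=f.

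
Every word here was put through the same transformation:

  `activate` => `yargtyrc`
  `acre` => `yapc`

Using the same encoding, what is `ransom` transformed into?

Compare letters: a→y is +24, c→a is +24, t→r is +24 — a constant shift. This is a Caesar cipher with shift 24.
On ransom: r+24=p, a+24=y, n+24=l, s+24=q, o+24=m, m+24=k.

pylqmk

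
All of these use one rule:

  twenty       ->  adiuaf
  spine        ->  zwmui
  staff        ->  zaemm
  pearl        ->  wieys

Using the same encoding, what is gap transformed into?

The shift depends on letter class: consonant t→a is +7, but vowel e→i is +4. The rule splits by letter class: vowels +4, consonants +7.
For gap: g(cons)+7=n, a(vowel)+4=e, p(cons)+7=w.

new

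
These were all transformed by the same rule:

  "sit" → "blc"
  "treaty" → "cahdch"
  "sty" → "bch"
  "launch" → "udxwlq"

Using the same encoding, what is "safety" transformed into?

bdohch

The shift depends on letter class: consonant s→b is +9, but vowel i→l is +3. The rule splits by letter class: vowels +3, consonants +9.
Applying it to safety: s(cons)+9=b, a(vowel)+3=d, f(cons)+9=o, e(vowel)+3=h, t(cons)+9=c, y(cons)+9=h.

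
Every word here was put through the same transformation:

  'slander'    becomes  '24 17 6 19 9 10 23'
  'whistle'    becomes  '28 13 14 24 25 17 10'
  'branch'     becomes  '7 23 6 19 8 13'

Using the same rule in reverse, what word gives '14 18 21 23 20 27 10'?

improve

s is letter #19 and maps to 24: an offset of 5. The number is (letter's place in the alphabet, a=1) + 5.
Decoding 14 18 21 23 20 27 10: 14→(14−5)÷1=9=i, 18→(18−5)÷1=13=m, 21→(21−5)÷1=16=p, 23→(23−5)÷1=18=r, 20→(20−5)÷1=15=o, 27→(27−5)÷1=22=v, 10→(10−5)÷1=5=e.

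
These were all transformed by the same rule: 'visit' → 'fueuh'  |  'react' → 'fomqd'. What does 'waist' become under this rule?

Read the word backwards and shift each letter +12.
Applying it to waist: reverse → tsiaw; then shift: t+12=f, s+12=e, i+12=u, a+12=m, w+12=i.

feumi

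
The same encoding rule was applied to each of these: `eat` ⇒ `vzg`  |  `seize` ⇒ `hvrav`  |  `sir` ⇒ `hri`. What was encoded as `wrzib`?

Each pair mirrors across the alphabet (e↔v, a↔z, t↔g): positions sum to 25. Letters are reflected about the middle of the alphabet (position → 25−position): Atbash.
Decoding wrzib: w↔d, r↔i, z↔a, i↔r, b↔y.

diary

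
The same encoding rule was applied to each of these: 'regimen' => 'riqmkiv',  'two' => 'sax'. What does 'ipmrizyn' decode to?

juvenile

The output letters match the input read backwards, each shifted +4: regimen reversed is nemiger. The word is reversed, then every letter is shifted forward by 4.
Reversing it on ipmrizyn: shift back: i−4=e, p−4=l, m−4=i, r−4=n, i−4=e, z−4=v, y−4=u, n−4=j → elinevuj; then reverse → juvenile.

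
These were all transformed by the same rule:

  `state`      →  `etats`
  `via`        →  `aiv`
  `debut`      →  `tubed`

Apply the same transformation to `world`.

The output letters match the input read backwards: state reversed is etats. It's just the letters in reverse order.
On world: reverse → dlrow.

dlrow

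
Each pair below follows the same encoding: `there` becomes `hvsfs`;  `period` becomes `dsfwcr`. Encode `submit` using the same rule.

Compare letters: t→h is +14, h→v is +14, e→s is +14 — a constant shift. It's a constant shift of +14 (ROT14).
On submit: s+14=g, u+14=i, b+14=p, m+14=a, i+14=w, t+14=h.

gipawh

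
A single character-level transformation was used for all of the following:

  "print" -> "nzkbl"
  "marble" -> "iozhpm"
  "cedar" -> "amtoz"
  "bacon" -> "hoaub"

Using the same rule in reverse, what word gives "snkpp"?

p(15)→n(13) and r(17)→z(25) fit y≡19x+14 (mod 26); the inverse of 19 mod 26 is 11. This is an affine cipher: with a=0,…,z=25, each position x becomes (19x+14) mod 26.
Undoing it on snkpp: s(18)→11·(18−14)≡18=s; n(13)→11·(13−14)≡15=p; k(10)→11·(10−14)≡8=i; p(15)→11·(15−14)≡11=l; p(15)→11·(15−14)≡11=l (all mod 26).

spill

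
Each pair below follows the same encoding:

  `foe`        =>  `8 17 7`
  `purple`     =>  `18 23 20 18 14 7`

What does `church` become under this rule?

f is letter #6 and maps to 8: an offset of 2. The number is (letter's place in the alphabet, a=1) + 2.
On church: c=3→5, h=8→10, u=21→23, r=18→20, c=3→5, h=8→10.

5 10 23 20 5 10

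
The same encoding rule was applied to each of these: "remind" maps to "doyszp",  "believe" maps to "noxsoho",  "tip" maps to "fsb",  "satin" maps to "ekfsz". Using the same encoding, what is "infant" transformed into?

The shift depends on letter class: consonant r→d is +12, but vowel e→o is +10. The rule splits by letter class: vowels +10, consonants +12.
For infant: i(vowel)+10=s, n(cons)+12=z, f(cons)+12=r, a(vowel)+10=k, n(cons)+12=z, t(cons)+12=f.

szrkzf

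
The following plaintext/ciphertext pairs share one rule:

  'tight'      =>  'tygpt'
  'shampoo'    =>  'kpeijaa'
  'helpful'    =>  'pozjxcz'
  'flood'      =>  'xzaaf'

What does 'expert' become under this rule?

Treating letters as 0–25, the rule is x ↦ 9x + 4 (mod 26).
Applying it to expert: e(4)→9·4+4≡14=o; x(23)→9·23+4≡3=d; p(15)→9·15+4≡9=j; e(4)→9·4+4≡14=o; r(17)→9·17+4≡1=b; t(19)→9·19+4≡19=t (all mod 26).

odjobt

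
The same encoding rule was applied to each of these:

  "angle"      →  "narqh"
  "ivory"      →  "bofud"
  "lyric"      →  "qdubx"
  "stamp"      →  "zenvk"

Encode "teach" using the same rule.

a(0)→n(13) and n(13)→a(0) fit y≡5x+13 (mod 26); the inverse of 5 mod 26 is 21. Treating letters as 0–25, the rule is x ↦ 5x + 13 (mod 26).
On teach: t(19)→5·19+13≡4=e; e(4)→5·4+13≡7=h; a(0)→5·0+13≡13=n; c(2)→5·2+13≡23=x; h(7)→5·7+13≡22=w (all mod 26).

ehnxw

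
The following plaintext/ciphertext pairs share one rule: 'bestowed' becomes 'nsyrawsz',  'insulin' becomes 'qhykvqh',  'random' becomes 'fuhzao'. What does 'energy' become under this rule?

shsfei

b(1)→n(13) and e(4)→s(18) fit y≡19x+20 (mod 26); the inverse of 19 mod 26 is 11. Each letter's alphabet position (a=0..z=25) is mapped through 19·x+20 mod 26 — an affine cipher.
Applying it to energy: e(4)→19·4+20≡18=s; n(13)→19·13+20≡7=h; e(4)→19·4+20≡18=s; r(17)→19·17+20≡5=f; g(6)→19·6+20≡4=e; y(24)→19·24+20≡8=i (all mod 26).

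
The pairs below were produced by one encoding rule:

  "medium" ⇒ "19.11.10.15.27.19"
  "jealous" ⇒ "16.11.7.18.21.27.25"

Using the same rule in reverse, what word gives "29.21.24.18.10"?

world

m is letter #13 and maps to 19: an offset of 6. Letters become their 1-based position plus 6 (so a→7, b→8, …).
Reversing it on 29.21.24.18.10: 29→(29−6)÷1=23=w, 21→(21−6)÷1=15=o, 24→(24−6)÷1=18=r, 18→(18−6)÷1=12=l, 10→(10−6)÷1=4=d.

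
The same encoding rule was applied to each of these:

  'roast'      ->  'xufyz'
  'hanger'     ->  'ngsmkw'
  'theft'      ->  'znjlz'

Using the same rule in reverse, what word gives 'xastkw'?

Shifts by position in roast: pos 0: r→x (+6), pos 1: o→u (+6), pos 2: a→f (+5), pos 3: s→y (+6), pos 4: t→z (+6) — repeating every 3. The shifts repeat in a cycle of length 3: positions 0,1,… shift by +6, +6, +5, then the pattern repeats.
Decoding xastkw: x−6=r, a−6=u, s−5=n, t−6=n, k−6=e, w−5=r.

runner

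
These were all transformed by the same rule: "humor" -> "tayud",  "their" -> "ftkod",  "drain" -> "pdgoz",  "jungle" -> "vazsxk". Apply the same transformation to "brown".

The shift depends on letter class: consonant h→t is +12, but vowel u→a is +6. Two shifts are in play — +6 for a/e/i/o/u, +12 for every other letter.
For brown: b(cons)+12=n, r(cons)+12=d, o(vowel)+6=u, w(cons)+12=i, n(cons)+12=z.

nduiz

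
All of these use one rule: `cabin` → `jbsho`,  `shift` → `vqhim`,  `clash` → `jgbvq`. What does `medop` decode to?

c(2)→j(9) and a(0)→b(1) fit y≡17x+1 (mod 26); the inverse of 17 mod 26 is 23. Each letter's alphabet position (a=0..z=25) is mapped through 17·x+1 mod 26 — an affine cipher.
Undoing it on medop: m(12)→23·(12−1)≡19=t; e(4)→23·(4−1)≡17=r; d(3)→23·(3−1)≡20=u; o(14)→23·(14−1)≡13=n; p(15)→23·(15−1)≡10=k (all mod 26).

trunk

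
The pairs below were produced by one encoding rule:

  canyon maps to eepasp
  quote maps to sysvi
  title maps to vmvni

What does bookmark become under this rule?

The shift depends on letter class: consonant c→e is +2, but vowel a→e is +4. Two shifts are in play — +4 for a/e/i/o/u, +2 for every other letter.
Applying it to bookmark: b(cons)+2=d, o(vowel)+4=s, o(vowel)+4=s, k(cons)+2=m, m(cons)+2=o, a(vowel)+4=e, r(cons)+2=t, k(cons)+2=m.

dssmoetm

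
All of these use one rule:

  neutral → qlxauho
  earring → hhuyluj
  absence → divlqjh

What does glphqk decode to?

The shifts repeat in a cycle of length 2: positions 0,1,… shift by +3, +7, then the pattern repeats.
Reversing it on glphqk: g−3=d, l−7=e, p−3=m, h−7=a, q−3=n, k−7=d.

demand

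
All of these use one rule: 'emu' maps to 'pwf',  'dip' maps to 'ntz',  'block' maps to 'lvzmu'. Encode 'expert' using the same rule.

Vowels shift forward by 11 and consonants shift forward by 10.
For expert: e(vowel)+11=p, x(cons)+10=h, p(cons)+10=z, e(vowel)+11=p, r(cons)+10=b, t(cons)+10=d.

phzpbd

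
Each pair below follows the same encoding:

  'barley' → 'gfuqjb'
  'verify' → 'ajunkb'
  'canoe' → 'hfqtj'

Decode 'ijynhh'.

device

Shifts by position in barley: pos 0: b→g (+5), pos 1: a→f (+5), pos 2: r→u (+3), pos 3: l→q (+5), pos 4: e→j (+5), pos 5: y→b (+3) — repeating every 3. A repeating key of period 3 is used — shifts +5, +5, +3 over and over.
Undoing it on ijynhh: i−5=d, j−5=e, y−3=v, n−5=i, h−5=c, h−3=e.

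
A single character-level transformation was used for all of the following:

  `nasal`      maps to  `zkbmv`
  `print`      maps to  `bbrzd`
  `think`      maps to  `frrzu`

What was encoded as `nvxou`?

The shifts repeat in a cycle of length 3: positions 0,1,… shift by +12, +10, +9, then the pattern repeats.
Undoing it on nvxou: n−12=b, v−10=l, x−9=o, o−12=c, u−10=k.

block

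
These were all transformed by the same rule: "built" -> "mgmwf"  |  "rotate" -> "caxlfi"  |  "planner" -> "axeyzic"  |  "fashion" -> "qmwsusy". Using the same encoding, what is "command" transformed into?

Shifts by position in built: pos 0: b→m (+11), pos 1: u→g (+12), pos 2: i→m (+4), pos 3: l→w (+11), pos 4: t→f (+12) — repeating every 3. The shifts repeat in a cycle of length 3: positions 0,1,… shift by +11, +12, +4, then the pattern repeats.
For command: c+11=n, o+12=a, m+4=q, m+11=x, a+12=m, n+4=r, d+11=o.

naqxmro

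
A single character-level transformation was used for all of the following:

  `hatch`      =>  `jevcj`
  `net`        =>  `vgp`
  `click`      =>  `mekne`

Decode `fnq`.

old

Two steps: reverse the string, then apply a Caesar shift of +2.
Reversing it on fnq: shift back: f−2=d, n−2=l, q−2=o → dlo; then reverse → old.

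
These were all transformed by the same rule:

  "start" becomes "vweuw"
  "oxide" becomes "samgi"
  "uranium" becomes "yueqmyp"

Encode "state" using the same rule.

The shift depends on letter class: consonant s→v is +3, but vowel a→e is +4. The rule splits by letter class: vowels +4, consonants +3.
On state: s(cons)+3=v, t(cons)+3=w, a(vowel)+4=e, t(cons)+3=w, e(vowel)+4=i.

vwewi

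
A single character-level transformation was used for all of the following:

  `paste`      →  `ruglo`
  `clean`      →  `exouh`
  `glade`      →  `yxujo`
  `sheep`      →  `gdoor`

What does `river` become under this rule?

p(15)→r(17) and a(0)→u(20) fit y≡5x+20 (mod 26); the inverse of 5 mod 26 is 21. This is an affine cipher: with a=0,…,z=25, each position x becomes (5x+20) mod 26.
Applying it to river: r(17)→5·17+20≡1=b; i(8)→5·8+20≡8=i; v(21)→5·21+20≡21=v; e(4)→5·4+20≡14=o; r(17)→5·17+20≡1=b (all mod 26).

bivob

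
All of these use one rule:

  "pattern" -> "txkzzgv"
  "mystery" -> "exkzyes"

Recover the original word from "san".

The output letters match the input read backwards, each shifted +6: pattern reversed is nrettap. Two steps: reverse the string, then apply a Caesar shift of +6.
Reversing it on san: shift back: s−6=m, a−6=u, n−6=h → muh; then reverse → hum.

hum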